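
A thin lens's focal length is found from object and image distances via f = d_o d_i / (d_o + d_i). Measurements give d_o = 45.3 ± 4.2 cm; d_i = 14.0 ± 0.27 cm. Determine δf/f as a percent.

∂f/∂d_o = (d_i/(d_o+d_i))² = 0.0557;  ∂f/∂d_i = (d_o/(d_o+d_i))² = 0.584
δf = √((∂f/∂d_o · δd_o)² + (∂f/∂d_i · δd_i)²) = √(0.0548 + 0.0248) = 0.282 cm
f = 10.7 cm, so δf/f = 0.282/10.7 = 0.0264.

2.64%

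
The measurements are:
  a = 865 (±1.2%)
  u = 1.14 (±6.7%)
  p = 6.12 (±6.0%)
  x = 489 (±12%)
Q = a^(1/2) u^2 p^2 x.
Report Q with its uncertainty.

Relative error in a monomial: (δQ/Q)² = Σ (nᵢ · δxᵢ/xᵢ)².
  (½·δa/a)² = (0.5×0.0120)² = 3.6e-05;  (2·δu/u)² = (2×0.0670)² = 0.0180;  (2·δp/p)² = (2×0.0600)² = 0.0144;  (1·δx/x)² = (1×0.120)² = 0.0144
δQ/Q = √(0.0468) = 0.216
Q = 7e+05, so δQ = 0.216 × 7e+05 = 1.51e+05.

(7.00 ± 1.51) × 10^5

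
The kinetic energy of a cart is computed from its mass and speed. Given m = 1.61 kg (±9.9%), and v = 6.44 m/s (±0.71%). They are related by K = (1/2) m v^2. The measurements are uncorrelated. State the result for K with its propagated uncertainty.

Relative error in a monomial: (δK/K)² = Σ (nᵢ · δxᵢ/xᵢ)².
  (1·δm/m)² = (1×0.0990)² = 0.00980;  (2·δv/v)² = (2×0.00710)² = 0.000202
δK/K = √(0.0100) = 0.100
K = 33.4 J, so δK = 0.100 × 33.4 = 3.34 J.

33.4 ± 3.34 J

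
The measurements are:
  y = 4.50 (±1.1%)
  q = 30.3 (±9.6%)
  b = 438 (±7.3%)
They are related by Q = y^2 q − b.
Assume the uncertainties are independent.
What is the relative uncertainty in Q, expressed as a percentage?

38.9%

Let p = y^2·q = 614. δp/p = √((2·δy/y)² + (1·δq/q)²) = √(0.000484 + 0.00922) = 0.0985, so δp = 60.4.
Q = p − b: δQ = √(δp² + δb²) = √(3650 + 1020) = 68.4
Q = 176, so δQ/Q = 68.4/176 = 0.389.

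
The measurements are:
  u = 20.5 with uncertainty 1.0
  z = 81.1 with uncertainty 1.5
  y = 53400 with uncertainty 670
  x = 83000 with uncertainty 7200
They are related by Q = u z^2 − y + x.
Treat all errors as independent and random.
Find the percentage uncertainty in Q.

6.67%

Let p = u·z^2 = 1.35e+05. δp/p = √((1·δu/u)² + (2·δz/z)²) = √(0.00238 + 0.00137) = 0.0612, so δp = 8250.
Q = p − y + x: δQ = √(δp² + δy² + δx²) = √(6.81e+07 + 4.49e+05 + 5.18e+07) = 11000
Q = 1.64e+05, so δQ/Q = 11000/1.64e+05 = 0.0667.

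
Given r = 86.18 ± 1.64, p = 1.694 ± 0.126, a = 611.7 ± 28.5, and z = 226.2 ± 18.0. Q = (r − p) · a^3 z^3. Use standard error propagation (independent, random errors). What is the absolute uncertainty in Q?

6.21e+16

Let u = r − p = 84.49. δu = √(δr² + δp²) = √(2.69 + 0.0159) = 1.64, so δu/u = 0.0195.
Q is then a monomial in u, a, z:
δQ/Q = √((δu/u)² + (3·δa/a)² + (3·δz/z)²) = √(0.000379 + 0.0195 + 0.0570) = 0.277
Q = 2.238e+17, so δQ = 0.277 × 2.238e+17 = 6.21e+16.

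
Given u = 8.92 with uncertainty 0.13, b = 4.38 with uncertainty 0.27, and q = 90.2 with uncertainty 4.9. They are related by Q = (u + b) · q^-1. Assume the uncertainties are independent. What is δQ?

0.00867

Let w = u + b = 13.3. δw = √(δu² + δb²) = √(0.0169 + 0.0729) = 0.300, so δw/w = 0.0225.
Q is then a monomial in w, q:
δQ/Q = √((δw/w)² + (-1·δq/q)²) = √(0.000508 + 0.00295) = 0.0588
Q = 0.147, so δQ = 0.0588 × 0.147 = 0.00867.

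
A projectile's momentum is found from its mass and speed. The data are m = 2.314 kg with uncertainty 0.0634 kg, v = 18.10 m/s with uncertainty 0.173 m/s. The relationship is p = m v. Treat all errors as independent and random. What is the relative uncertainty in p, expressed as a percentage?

2.90%

Since p is a product/quotient, work with relative uncertainties:
  (1·δm/m)² = (1×0.0274)² = 0.000751;  (1·δv/v)² = (1×0.00956)² = 9.14e-05
δp/p = √(0.000842) = 0.0290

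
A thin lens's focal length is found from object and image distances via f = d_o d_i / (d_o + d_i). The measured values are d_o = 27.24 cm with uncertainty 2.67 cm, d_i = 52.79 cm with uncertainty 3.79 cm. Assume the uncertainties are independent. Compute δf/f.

∂f/∂d_o = (d_i/(d_o+d_i))² = 0.435;  ∂f/∂d_i = (d_o/(d_o+d_i))² = 0.116
δf = √((∂f/∂d_o · δd_o)² + (∂f/∂d_i · δd_i)²) = √(1.35 + 0.193) = 1.24 cm
f = 17.97 cm, so δf/f = 1.24/17.97 = 0.0691.

0.0691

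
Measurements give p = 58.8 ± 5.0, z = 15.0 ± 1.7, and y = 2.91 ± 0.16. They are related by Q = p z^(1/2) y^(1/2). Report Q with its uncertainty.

388 ± 41.1

Relative error in a monomial: (δQ/Q)² = Σ (nᵢ · δxᵢ/xᵢ)².
  (1·δp/p)² = (1×0.0850)² = 0.00723;  (½·δz/z)² = (0.5×0.113)² = 0.00321;  (½·δy/y)² = (0.5×0.0550)² = 0.000756
δQ/Q = √(0.0112) = 0.106
Q = 388, so δQ = 0.106 × 388 = 41.1.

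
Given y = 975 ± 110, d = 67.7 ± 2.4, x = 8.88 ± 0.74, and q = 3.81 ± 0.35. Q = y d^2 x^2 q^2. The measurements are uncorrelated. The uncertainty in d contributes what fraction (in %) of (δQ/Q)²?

(δQ/Q)² = (1·δy/y)² + (2·δd/d)² + (2·δx/x)² + (2·δq/q)²
  y term: (1×0.113)² = 0.0127
  d term: (2×0.0355)² = 0.00503
  x term: (2×0.0833)² = 0.0278
  q term: (2×0.0919)² = 0.0338
Total = 0.0793. Share from d = 0.00503/0.0793 = 0.0634.

6.34%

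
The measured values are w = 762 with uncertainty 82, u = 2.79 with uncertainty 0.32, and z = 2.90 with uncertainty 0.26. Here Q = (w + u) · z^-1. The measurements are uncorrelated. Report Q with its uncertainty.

264 ± 36.9

Let h = w + u = 765. δh = √(δw² + δu²) = √(6720 + 0.102) = 82.0, so δh/h = 0.107.
Q is then a monomial in h, z:
δQ/Q = √((δh/h)² + (-1·δz/z)²) = √(0.0115 + 0.00804) = 0.140
Q = 264, so δQ = 0.140 × 264 = 36.9.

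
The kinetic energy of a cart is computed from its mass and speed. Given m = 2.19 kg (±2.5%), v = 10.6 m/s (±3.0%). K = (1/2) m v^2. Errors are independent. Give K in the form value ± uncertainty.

123 ± 8.00 J

Products/powers → add relative errors in quadrature, weighted by exponent:
  (1·δm/m)² = (1×0.0250)² = 0.000625;  (2·δv/v)² = (2×0.0300)² = 0.00360
δK/K = √(0.00423) = 0.0650
K = 123 J, so δK = 0.0650 × 123 = 8.00 J.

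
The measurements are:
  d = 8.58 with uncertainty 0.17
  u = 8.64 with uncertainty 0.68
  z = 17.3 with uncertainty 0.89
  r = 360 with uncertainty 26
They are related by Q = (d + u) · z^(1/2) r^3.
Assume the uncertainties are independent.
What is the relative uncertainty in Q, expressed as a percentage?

22.2%

Let w = d + u = 17.2. δw = √(δd² + δu²) = √(0.0289 + 0.462) = 0.701, so δw/w = 0.0407.
Q is then a monomial in w, z, r:
δQ/Q = √((δw/w)² + (½·δz/z)² + (3·δr/r)²) = √(0.00166 + 0.000662 + 0.0469) = 0.222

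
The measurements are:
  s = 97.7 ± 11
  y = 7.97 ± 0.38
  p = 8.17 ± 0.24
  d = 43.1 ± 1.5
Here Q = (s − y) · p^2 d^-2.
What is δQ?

Let u = s − y = 89.7. δu = √(δs² + δy²) = √(121 + 0.144) = 11.0, so δu/u = 0.123.
Q is then a monomial in u, p, d:
δQ/Q = √((δu/u)² + (2·δp/p)² + (-2·δd/d)²) = √(0.0150 + 0.00345 + 0.00484) = 0.153
Q = 3.22, so δQ = 0.153 × 3.22 = 0.493.

0.493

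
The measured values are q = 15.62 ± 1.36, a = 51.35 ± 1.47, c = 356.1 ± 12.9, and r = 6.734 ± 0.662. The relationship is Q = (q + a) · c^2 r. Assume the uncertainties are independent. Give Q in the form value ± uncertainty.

Let u = q + a = 66.97. δu = √(δq² + δa²) = √(1.85 + 2.16) = 2.00, so δu/u = 0.0299.
Q is then a monomial in u, c, r:
δQ/Q = √((δu/u)² + (2·δc/c)² + (1·δr/r)²) = √(0.000894 + 0.00525 + 0.00966) = 0.126
Q = 5.719e+07, so δQ = 0.126 × 5.719e+07 = 7.19e+06.

(5.719 ± 0.719) × 10^7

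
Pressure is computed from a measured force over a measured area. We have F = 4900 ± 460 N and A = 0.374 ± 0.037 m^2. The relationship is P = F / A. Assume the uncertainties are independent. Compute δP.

Products/powers → add relative errors in quadrature, weighted by exponent:
  (1·δF/F)² = (1×0.0939)² = 0.00881;  (-1·δA/A)² = (-1×0.0989)² = 0.00979
δP/P = √(0.0186) = 0.136
P = 13100 Pa, so δP = 0.136 × 13100 = 1790 Pa.

1790 Pa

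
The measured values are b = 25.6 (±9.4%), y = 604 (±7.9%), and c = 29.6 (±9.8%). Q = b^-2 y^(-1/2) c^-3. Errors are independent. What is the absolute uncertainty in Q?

Q is a product of powers, so relative uncertainties combine in quadrature:
  (-2·δb/b)² = (-2×0.0940)² = 0.0353;  (−½·δy/y)² = (-0.5×0.0790)² = 0.00156;  (-3·δc/c)² = (-3×0.0980)² = 0.0864
δQ/Q = √(0.123) = 0.351
Q = 2.39e-09, so δQ = 0.351 × 2.39e-09 = 8.41e-10.

8.41e-10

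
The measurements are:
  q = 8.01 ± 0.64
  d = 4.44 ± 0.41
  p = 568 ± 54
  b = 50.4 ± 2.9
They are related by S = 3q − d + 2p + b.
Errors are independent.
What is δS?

108

Each term contributes (cᵢ δxᵢ)² to (δS)²:
  (3·δq)² = 3.69;  (δd)² = 0.168;  (2·δp)² = 11700;  (δb)² = 8.41
δS = √(11700) = 108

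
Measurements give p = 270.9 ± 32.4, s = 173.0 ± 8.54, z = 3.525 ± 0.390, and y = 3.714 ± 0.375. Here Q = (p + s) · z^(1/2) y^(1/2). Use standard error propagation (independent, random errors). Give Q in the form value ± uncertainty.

1606 ± 171

Let u = p + s = 443.9. δu = √(δp² + δs²) = √(1050 + 72.9) = 33.5, so δu/u = 0.0755.
Q is then a monomial in u, z, y:
δQ/Q = √((δu/u)² + (½·δz/z)² + (½·δy/y)²) = √(0.00570 + 0.00306 + 0.00255) = 0.106
Q = 1606, so δQ = 0.106 × 1606 = 171.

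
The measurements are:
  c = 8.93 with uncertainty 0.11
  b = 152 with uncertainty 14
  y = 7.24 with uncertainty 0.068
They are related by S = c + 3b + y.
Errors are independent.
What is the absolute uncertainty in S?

42.0

For a sum/difference, combine absolute errors in quadrature:
  (δc)² = 0.0121;  (3·δb)² = 1760;  (δy)² = 0.00462
δS = √(1760) = 42.0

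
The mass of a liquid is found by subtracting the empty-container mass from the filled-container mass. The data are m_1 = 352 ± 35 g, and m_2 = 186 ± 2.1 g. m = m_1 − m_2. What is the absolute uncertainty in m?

Each term contributes (cᵢ δxᵢ)² to (δm)²:
  (δm_1)² = 1220;  (δm_2)² = 4.41
δm = √(1230) = 35.1 g

35.1 g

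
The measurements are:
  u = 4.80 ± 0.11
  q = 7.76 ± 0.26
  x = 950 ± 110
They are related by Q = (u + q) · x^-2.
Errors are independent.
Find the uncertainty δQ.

Let w = u + q = 12.6. δw = √(δu² + δq²) = √(0.0121 + 0.0676) = 0.282, so δw/w = 0.0225.
Q is then a monomial in w, x:
δQ/Q = √((δw/w)² + (-2·δx/x)²) = √(0.000505 + 0.0536) = 0.233
Q = 1.39e-05, so δQ = 0.233 × 1.39e-05 = 3.24e-06.

3.24e-06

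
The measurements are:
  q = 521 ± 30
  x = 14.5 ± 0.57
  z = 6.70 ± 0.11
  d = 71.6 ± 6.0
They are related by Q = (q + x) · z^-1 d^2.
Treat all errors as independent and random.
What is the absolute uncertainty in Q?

72700

Let u = q + x = 536. δu = √(δq² + δx²) = √(900 + 0.325) = 30.0, so δu/u = 0.0560.
Q is then a monomial in u, z, d:
δQ/Q = √((δu/u)² + (-1·δz/z)² + (2·δd/d)²) = √(0.00314 + 0.000270 + 0.0281) = 0.177
Q = 4.1e+05, so δQ = 0.177 × 4.1e+05 = 72700.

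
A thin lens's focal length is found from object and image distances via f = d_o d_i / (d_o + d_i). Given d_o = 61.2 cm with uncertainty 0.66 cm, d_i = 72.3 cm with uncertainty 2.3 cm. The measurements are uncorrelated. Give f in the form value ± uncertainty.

33.1 ± 0.521 cm

∂f/∂d_o = (d_i/(d_o+d_i))² = 0.293;  ∂f/∂d_i = (d_o/(d_o+d_i))² = 0.210
δf = √((∂f/∂d_o · δd_o)² + (∂f/∂d_i · δd_i)²) = √(0.0375 + 0.234) = 0.521 cm
f = 33.1 cm.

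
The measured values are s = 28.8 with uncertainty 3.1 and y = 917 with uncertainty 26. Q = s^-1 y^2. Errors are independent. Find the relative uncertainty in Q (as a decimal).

For a monomial Q ∝ s^-1, y^2, fractional errors add in quadrature:
  (-1·δs/s)² = (-1×0.108)² = 0.0116;  (2·δy/y)² = (2×0.0284)² = 0.00322
δQ/Q = √(0.0148) = 0.122

0.122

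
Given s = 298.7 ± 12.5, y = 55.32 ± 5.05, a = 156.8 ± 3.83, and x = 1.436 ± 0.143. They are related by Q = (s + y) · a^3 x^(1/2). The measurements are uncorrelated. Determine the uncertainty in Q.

1.58e+08

Let u = s + y = 354.0. δu = √(δs² + δy²) = √(156 + 25.5) = 13.5, so δu/u = 0.0381.
Q is then a monomial in u, a, x:
δQ/Q = √((δu/u)² + (3·δa/a)² + (½·δx/x)²) = √(0.00145 + 0.00537 + 0.00248) = 0.0964
Q = 1.635e+09, so δQ = 0.0964 × 1.635e+09 = 1.58e+08.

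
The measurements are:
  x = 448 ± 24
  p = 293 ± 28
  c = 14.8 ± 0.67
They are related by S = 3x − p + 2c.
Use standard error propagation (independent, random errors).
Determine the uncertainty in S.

77.3

Absolute uncertainties add in quadrature for a linear combination:
  (3·δx)² = 5180;  (δp)² = 784;  (2·δc)² = 1.80
δS = √(5970) = 77.3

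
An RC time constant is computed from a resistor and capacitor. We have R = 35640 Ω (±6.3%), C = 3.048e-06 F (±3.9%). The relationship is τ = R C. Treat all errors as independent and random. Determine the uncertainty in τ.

Each factor contributes (exponent × relative error)² to (δτ/τ)²:
  (1·δR/R)² = (1×0.0630)² = 0.00397;  (1·δC/C)² = (1×0.0390)² = 0.00152
δτ/τ = √(0.00549) = 0.0741
τ = 0.1086 s, so δτ = 0.0741 × 0.1086 = 0.00805 s.

0.00805 s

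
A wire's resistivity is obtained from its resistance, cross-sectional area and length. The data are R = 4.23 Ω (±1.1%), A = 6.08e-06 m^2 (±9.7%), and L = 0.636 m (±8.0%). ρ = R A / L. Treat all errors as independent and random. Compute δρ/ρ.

For a monomial ρ ∝ R, A, L^-1, fractional errors add in quadrature:
  (1·δR/R)² = (1×0.0110)² = 0.000121;  (1·δA/A)² = (1×0.0970)² = 0.00941;  (-1·δL/L)² = (-1×0.0800)² = 0.00640
δρ/ρ = √(0.0159) = 0.126

0.126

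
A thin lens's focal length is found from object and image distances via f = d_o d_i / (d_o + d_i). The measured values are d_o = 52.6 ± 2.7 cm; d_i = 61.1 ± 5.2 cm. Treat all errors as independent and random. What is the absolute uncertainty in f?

1.36 cm

∂f/∂d_o = (d_i/(d_o+d_i))² = 0.289;  ∂f/∂d_i = (d_o/(d_o+d_i))² = 0.214
δf = √((∂f/∂d_o · δd_o)² + (∂f/∂d_i · δd_i)²) = √(0.608 + 1.24) = 1.36 cm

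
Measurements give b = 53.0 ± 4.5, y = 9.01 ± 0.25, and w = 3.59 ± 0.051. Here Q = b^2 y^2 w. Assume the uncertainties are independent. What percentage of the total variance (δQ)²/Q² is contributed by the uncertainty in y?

9.59%

(δQ/Q)² = (2·δb/b)² + (2·δy/y)² + (1·δw/w)²
  b term: (2×0.0849)² = 0.0288
  y term: (2×0.0277)² = 0.00308
  w term: (1×0.0142)² = 0.000202
Total = 0.0321. Share from y = 0.00308/0.0321 = 0.0959.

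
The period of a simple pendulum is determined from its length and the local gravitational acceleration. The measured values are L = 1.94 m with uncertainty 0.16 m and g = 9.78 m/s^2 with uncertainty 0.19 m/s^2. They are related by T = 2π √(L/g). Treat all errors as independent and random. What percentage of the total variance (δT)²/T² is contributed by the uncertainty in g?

(δT/T)² = (½·δL/L)² + (−½·δg/g)²
  L term: (0.5×0.0825)² = 0.00170
  g term: (-0.5×0.0194)² = 9.44e-05
Total = 0.00179. Share from g = 9.44e-05/0.00179 = 0.0526.

5.26%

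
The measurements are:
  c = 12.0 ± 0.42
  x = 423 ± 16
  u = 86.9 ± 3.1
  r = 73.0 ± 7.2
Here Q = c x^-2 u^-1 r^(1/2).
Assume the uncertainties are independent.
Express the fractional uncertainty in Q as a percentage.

Each factor contributes (exponent × relative error)² to (δQ/Q)²:
  (1·δc/c)² = (1×0.0350)² = 0.00122;  (-2·δx/x)² = (-2×0.0378)² = 0.00572;  (-1·δu/u)² = (-1×0.0357)² = 0.00127;  (½·δr/r)² = (0.5×0.0986)² = 0.00243
δQ/Q = √(0.0107) = 0.103

10.3%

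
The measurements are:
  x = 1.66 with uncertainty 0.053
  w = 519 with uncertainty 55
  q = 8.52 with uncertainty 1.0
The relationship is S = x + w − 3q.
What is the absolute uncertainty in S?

Sums and differences: (δS)² = Σ (cᵢ δxᵢ)².
  (δx)² = 0.00281;  (δw)² = 3020;  (3·δq)² = 9.00
δS = √(3030) = 55.1

55.1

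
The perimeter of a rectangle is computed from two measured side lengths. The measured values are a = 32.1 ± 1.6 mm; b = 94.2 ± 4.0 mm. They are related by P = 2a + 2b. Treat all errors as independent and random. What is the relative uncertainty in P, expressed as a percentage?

Each term contributes (cᵢ δxᵢ)² to (δP)²:
  (2·δa)² = 10.2;  (2·δb)² = 64.0
δP = √(74.2) = 8.62 mm
P = 253 mm, so δP/P = 8.62/253 = 0.0341.

3.41%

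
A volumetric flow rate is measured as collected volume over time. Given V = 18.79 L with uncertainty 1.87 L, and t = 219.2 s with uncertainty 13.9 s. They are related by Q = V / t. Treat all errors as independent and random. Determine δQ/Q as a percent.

Relative error in a monomial: (δQ/Q)² = Σ (nᵢ · δxᵢ/xᵢ)².
  (1·δV/V)² = (1×0.0995)² = 0.00990;  (-1·δt/t)² = (-1×0.0634)² = 0.00402
δQ/Q = √(0.0139) = 0.118

11.8%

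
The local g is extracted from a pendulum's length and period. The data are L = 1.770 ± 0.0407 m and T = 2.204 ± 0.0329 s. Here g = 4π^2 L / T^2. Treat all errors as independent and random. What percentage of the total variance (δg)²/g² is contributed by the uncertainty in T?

62.8%

(δg/g)² = (1·δL/L)² + (-2·δT/T)²
  L term: (1×0.0230)² = 0.000529
  T term: (-2×0.0149)² = 0.000891
Total = 0.00142. Share from T = 0.000891/0.00142 = 0.628.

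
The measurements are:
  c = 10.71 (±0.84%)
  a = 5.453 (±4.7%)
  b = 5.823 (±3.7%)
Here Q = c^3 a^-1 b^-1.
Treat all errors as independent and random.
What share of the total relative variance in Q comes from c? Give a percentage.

(δQ/Q)² = (3·δc/c)² + (-1·δa/a)² + (-1·δb/b)²
  c term: (3×0.00840)² = 0.000635
  a term: (-1×0.0470)² = 0.00221
  b term: (-1×0.0370)² = 0.00137
Total = 0.00421. Share from c = 0.000635/0.00421 = 0.151.

15.1%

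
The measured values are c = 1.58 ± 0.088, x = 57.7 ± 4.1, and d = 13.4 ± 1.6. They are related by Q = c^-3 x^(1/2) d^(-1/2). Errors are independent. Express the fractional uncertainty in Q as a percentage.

Relative error in a monomial: (δQ/Q)² = Σ (nᵢ · δxᵢ/xᵢ)².
  (-3·δc/c)² = (-3×0.0557)² = 0.0279;  (½·δx/x)² = (0.5×0.0711)² = 0.00126;  (−½·δd/d)² = (-0.5×0.119)² = 0.00356
δQ/Q = √(0.0327) = 0.181

18.1%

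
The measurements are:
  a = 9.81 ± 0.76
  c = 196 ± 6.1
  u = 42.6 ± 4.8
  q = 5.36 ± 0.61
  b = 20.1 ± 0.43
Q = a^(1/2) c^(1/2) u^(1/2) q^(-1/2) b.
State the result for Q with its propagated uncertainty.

2480 ± 231

For a monomial Q ∝ a^(1/2), c^(1/2), u^(1/2), q^(-1/2), b, fractional errors add in quadrature:
  (½·δa/a)² = (0.5×0.0775)² = 0.00150;  (½·δc/c)² = (0.5×0.0311)² = 0.000242;  (½·δu/u)² = (0.5×0.113)² = 0.00317;  (−½·δq/q)² = (-0.5×0.114)² = 0.00324;  (1·δb/b)² = (1×0.0214)² = 0.000458
δQ/Q = √(0.00861) = 0.0928
Q = 2480, so δQ = 0.0928 × 2480 = 231.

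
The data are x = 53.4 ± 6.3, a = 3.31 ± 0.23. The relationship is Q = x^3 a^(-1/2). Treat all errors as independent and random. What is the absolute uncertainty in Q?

Relative error in a monomial: (δQ/Q)² = Σ (nᵢ · δxᵢ/xᵢ)².
  (3·δx/x)² = (3×0.118)² = 0.125;  (−½·δa/a)² = (-0.5×0.0695)² = 0.00121
δQ/Q = √(0.126) = 0.356
Q = 83700, so δQ = 0.356 × 83700 = 29800.

29800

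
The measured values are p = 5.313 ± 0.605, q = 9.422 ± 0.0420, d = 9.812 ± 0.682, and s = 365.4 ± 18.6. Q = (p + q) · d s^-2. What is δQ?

Let u = p + q = 14.73. δu = √(δp² + δq²) = √(0.366 + 0.00176) = 0.606, so δu/u = 0.0412.
Q is then a monomial in u, d, s:
δQ/Q = √((δu/u)² + (1·δd/d)² + (-2·δs/s)²) = √(0.00169 + 0.00483 + 0.0104) = 0.130
Q = 0.001083, so δQ = 0.130 × 0.001083 = 0.000141.

0.000141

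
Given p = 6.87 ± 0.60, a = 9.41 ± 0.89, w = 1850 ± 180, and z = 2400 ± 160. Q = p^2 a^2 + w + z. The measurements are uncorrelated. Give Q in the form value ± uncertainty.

Let h = p^2·a^2 = 4180. δh/h = √((2·δp/p)² + (2·δa/a)²) = √(0.0305 + 0.0358) = 0.257, so δh = 1080.
Q = h + w + z: δQ = √(δh² + δw² + δz²) = √(1.16e+06 + 32400 + 25600) = 1100
Q = 8430.

8430 ± 1100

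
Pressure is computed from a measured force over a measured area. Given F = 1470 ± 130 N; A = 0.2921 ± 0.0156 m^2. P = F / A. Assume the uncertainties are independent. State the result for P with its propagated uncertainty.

5033 ± 520 Pa

Each factor contributes (exponent × relative error)² to (δP/P)²:
  (1·δF/F)² = (1×0.0884)² = 0.00782;  (-1·δA/A)² = (-1×0.0534)² = 0.00285
δP/P = √(0.0107) = 0.103
P = 5033 Pa, so δP = 0.103 × 5033 = 520 Pa.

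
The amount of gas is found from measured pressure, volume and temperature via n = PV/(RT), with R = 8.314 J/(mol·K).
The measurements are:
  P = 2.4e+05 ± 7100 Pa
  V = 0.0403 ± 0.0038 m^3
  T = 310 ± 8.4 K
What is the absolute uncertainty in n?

0.385 mol

Relative error in a monomial: (δn/n)² = Σ (nᵢ · δxᵢ/xᵢ)².
  (1·δP/P)² = (1×0.0296)² = 0.000875;  (1·δV/V)² = (1×0.0943)² = 0.00889;  (-1·δT/T)² = (-1×0.0271)² = 0.000734
δn/n = √(0.0105) = 0.102
n = 3.75 mol, so δn = 0.102 × 3.75 = 0.385 mol.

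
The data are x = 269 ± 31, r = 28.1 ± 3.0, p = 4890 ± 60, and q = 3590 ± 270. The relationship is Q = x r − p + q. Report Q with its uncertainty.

6260 ± 1220

Let w = x·r = 7560. δw/w = √((1·δx/x)² + (1·δr/r)²) = √(0.0133 + 0.0114) = 0.157, so δw = 1190.
Q = w − p + q: δQ = √(δw² + δp² + δq²) = √(1.41e+06 + 3600 + 72900) = 1220
Q = 6260.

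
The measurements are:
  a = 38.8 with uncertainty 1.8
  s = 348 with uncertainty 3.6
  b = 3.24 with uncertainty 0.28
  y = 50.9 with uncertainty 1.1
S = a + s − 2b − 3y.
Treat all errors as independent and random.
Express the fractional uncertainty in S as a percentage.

S is a linear combination, so absolute uncertainties add in quadrature:
  (δa)² = 3.24;  (δs)² = 13.0;  (2·δb)² = 0.314;  (3·δy)² = 10.9
δS = √(27.4) = 5.23
S = 228, so δS/S = 5.23/228 = 0.0230.

2.30%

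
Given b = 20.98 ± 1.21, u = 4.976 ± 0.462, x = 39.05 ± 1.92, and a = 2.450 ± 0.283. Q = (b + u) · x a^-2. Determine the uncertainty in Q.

Let w = b + u = 25.96. δw = √(δb² + δu²) = √(1.46 + 0.213) = 1.30, so δw/w = 0.0499.
Q is then a monomial in w, x, a:
δQ/Q = √((δw/w)² + (1·δx/x)² + (-2·δa/a)²) = √(0.00249 + 0.00242 + 0.0534) = 0.241
Q = 168.9, so δQ = 0.241 × 168.9 = 40.8.

40.8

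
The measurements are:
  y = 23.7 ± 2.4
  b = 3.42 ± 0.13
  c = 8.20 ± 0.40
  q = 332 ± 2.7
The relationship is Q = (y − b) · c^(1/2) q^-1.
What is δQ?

Let u = y − b = 20.3. δu = √(δy² + δb²) = √(5.76 + 0.0169) = 2.40, so δu/u = 0.119.
Q is then a monomial in u, c, q:
δQ/Q = √((δu/u)² + (½·δc/c)² + (-1·δq/q)²) = √(0.0140 + 0.000595 + 6.61e-05) = 0.121
Q = 0.175, so δQ = 0.121 × 0.175 = 0.0212.

0.0212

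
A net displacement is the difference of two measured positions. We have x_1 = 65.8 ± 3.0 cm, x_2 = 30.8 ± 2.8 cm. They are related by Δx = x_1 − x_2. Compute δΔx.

4.10 cm

Sums and differences: (δΔx)² = Σ (cᵢ δxᵢ)².
  (δx_1)² = 9.00;  (δx_2)² = 7.84
δΔx = √(16.8) = 4.10 cm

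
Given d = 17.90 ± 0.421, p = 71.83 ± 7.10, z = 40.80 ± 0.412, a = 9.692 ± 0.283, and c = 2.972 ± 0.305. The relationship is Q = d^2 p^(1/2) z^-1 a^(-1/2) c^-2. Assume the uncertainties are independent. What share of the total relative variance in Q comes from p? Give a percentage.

(δQ/Q)² = (2·δd/d)² + (½·δp/p)² + (-1·δz/z)² + (−½·δa/a)² + (-2·δc/c)²
  d term: (2×0.0235)² = 0.00221
  p term: (0.5×0.0988)² = 0.00244
  z term: (-1×0.0101)² = 0.000102
  a term: (-0.5×0.0292)² = 0.000213
  c term: (-2×0.103)² = 0.0421
Total = 0.0471. Share from p = 0.00244/0.0471 = 0.0519.

5.19%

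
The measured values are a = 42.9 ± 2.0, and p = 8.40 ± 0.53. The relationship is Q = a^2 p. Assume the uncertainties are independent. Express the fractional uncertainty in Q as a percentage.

Since Q is a product/quotient, work with relative uncertainties:
  (2·δa/a)² = (2×0.0466)² = 0.00869;  (1·δp/p)² = (1×0.0631)² = 0.00398
δQ/Q = √(0.0127) = 0.113

11.3%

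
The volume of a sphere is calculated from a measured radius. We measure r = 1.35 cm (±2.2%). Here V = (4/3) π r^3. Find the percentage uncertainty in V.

6.60%

V ∝ r^3, so δV/V = |3| · δr/r = 3 × 0.0220 = 0.0660.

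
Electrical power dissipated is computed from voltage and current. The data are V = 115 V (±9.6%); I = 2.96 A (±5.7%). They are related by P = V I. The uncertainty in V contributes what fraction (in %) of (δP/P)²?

73.9%

(δP/P)² = (1·δV/V)² + (1·δI/I)²
  V term: (1×0.0960)² = 0.00922
  I term: (1×0.0570)² = 0.00325
Total = 0.0125. Share from V = 0.00922/0.0125 = 0.739.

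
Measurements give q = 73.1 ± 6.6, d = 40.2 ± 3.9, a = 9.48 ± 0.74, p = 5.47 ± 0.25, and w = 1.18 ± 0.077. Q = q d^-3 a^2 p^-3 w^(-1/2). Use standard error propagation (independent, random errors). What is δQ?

0.000211

Since Q is a product/quotient, work with relative uncertainties:
  (1·δq/q)² = (1×0.0903)² = 0.00815;  (-3·δd/d)² = (-3×0.0970)² = 0.0847;  (2·δa/a)² = (2×0.0781)² = 0.0244;  (-3·δp/p)² = (-3×0.0457)² = 0.0188;  (−½·δw/w)² = (-0.5×0.0653)² = 0.00106
δQ/Q = √(0.137) = 0.370
Q = 0.000569, so δQ = 0.370 × 0.000569 = 0.000211.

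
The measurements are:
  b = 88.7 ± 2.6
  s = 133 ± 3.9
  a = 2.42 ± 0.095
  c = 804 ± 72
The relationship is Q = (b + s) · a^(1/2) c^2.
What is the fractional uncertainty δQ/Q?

0.181

Let u = b + s = 222. δu = √(δb² + δs²) = √(6.76 + 15.2) = 4.69, so δu/u = 0.0211.
Q is then a monomial in u, a, c:
δQ/Q = √((δu/u)² + (½·δa/a)² + (2·δc/c)²) = √(0.000447 + 0.000385 + 0.0321) = 0.181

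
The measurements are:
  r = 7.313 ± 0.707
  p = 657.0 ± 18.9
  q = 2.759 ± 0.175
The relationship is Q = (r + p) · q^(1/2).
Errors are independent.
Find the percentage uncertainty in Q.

Let u = r + p = 664.3. δu = √(δr² + δp²) = √(0.500 + 357) = 18.9, so δu/u = 0.0285.
Q is then a monomial in u, q:
δQ/Q = √((δu/u)² + (½·δq/q)²) = √(0.000811 + 0.00101) = 0.0426

4.26%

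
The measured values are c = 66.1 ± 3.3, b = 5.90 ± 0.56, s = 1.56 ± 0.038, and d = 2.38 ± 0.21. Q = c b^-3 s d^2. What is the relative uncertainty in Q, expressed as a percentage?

Q is a product of powers, so relative uncertainties combine in quadrature:
  (1·δc/c)² = (1×0.0499)² = 0.00249;  (-3·δb/b)² = (-3×0.0949)² = 0.0811;  (1·δs/s)² = (1×0.0244)² = 0.000593;  (2·δd/d)² = (2×0.0882)² = 0.0311
δQ/Q = √(0.115) = 0.340

34.0%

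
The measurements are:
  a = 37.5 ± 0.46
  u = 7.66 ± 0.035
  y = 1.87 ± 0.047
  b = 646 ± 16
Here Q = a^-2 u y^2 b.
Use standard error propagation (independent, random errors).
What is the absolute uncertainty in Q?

Each factor contributes (exponent × relative error)² to (δQ/Q)²:
  (-2·δa/a)² = (-2×0.0123)² = 0.000602;  (1·δu/u)² = (1×0.00457)² = 2.09e-05;  (2·δy/y)² = (2×0.0251)² = 0.00253;  (1·δb/b)² = (1×0.0248)² = 0.000613
δQ/Q = √(0.00376) = 0.0613
Q = 12.3, so δQ = 0.0613 × 12.3 = 0.755.

0.755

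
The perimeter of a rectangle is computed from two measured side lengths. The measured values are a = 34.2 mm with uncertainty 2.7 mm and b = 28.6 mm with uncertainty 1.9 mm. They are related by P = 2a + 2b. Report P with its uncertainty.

Each term contributes (cᵢ δxᵢ)² to (δP)²:
  (2·δa)² = 29.2;  (2·δb)² = 14.4
δP = √(43.6) = 6.60 mm
P = 126 mm.

126 ± 6.60 mm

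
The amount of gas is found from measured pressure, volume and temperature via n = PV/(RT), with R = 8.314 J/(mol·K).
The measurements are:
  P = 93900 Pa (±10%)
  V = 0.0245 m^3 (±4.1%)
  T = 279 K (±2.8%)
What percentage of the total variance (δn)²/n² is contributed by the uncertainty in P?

80.2%

(δn/n)² = (1·δP/P)² + (1·δV/V)² + (-1·δT/T)²
  P term: (1×0.100)² = 0.0100
  V term: (1×0.0410)² = 0.00168
  T term: (-1×0.0280)² = 0.000784
Total = 0.0125. Share from P = 0.0100/0.0125 = 0.802.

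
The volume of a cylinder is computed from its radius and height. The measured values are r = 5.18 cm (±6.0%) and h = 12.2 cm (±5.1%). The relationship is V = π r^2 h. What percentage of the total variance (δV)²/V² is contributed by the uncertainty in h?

(δV/V)² = (2·δr/r)² + (1·δh/h)²
  r term: (2×0.0600)² = 0.0144
  h term: (1×0.0510)² = 0.00260
Total = 0.0170. Share from h = 0.00260/0.0170 = 0.153.

15.3%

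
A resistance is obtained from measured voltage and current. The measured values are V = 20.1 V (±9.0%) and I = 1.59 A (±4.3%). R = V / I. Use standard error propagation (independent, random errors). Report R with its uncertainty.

12.6 ± 1.26 Ω

R is a product of powers, so relative uncertainties combine in quadrature:
  (1·δV/V)² = (1×0.0900)² = 0.00810;  (-1·δI/I)² = (-1×0.0430)² = 0.00185
δR/R = √(0.00995) = 0.0997
R = 12.6 Ω, so δR = 0.0997 × 12.6 = 1.26 Ω.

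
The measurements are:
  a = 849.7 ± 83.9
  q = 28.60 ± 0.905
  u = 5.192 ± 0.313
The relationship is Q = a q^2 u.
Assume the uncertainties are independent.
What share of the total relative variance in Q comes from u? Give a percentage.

(δQ/Q)² = (1·δa/a)² + (2·δq/q)² + (1·δu/u)²
  a term: (1×0.0987)² = 0.00975
  q term: (2×0.0316)² = 0.00401
  u term: (1×0.0603)² = 0.00363
Total = 0.0174. Share from u = 0.00363/0.0174 = 0.209.

20.9%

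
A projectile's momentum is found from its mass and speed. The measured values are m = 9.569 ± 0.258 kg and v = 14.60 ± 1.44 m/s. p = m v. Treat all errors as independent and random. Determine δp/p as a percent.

10.2%

Since p is a product/quotient, work with relative uncertainties:
  (1·δm/m)² = (1×0.0270)² = 0.000727;  (1·δv/v)² = (1×0.0986)² = 0.00973
δp/p = √(0.0105) = 0.102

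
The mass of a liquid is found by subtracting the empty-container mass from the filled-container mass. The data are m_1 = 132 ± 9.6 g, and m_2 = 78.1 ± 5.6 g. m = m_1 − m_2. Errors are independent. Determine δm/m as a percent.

20.6%

For a sum/difference, combine absolute errors in quadrature:
  (δm_1)² = 92.2;  (δm_2)² = 31.4
δm = √(124) = 11.1 g
m = 53.9 g, so δm/m = 11.1/53.9 = 0.206.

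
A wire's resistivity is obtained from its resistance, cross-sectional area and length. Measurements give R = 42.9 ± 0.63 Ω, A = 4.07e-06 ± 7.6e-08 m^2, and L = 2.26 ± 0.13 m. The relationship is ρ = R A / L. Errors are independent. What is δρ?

4.81e-06 Ω·m

ρ is a product of powers, so relative uncertainties combine in quadrature:
  (1·δR/R)² = (1×0.0147)² = 0.000216;  (1·δA/A)² = (1×0.0187)² = 0.000349;  (-1·δL/L)² = (-1×0.0575)² = 0.00331
δρ/ρ = √(0.00387) = 0.0622
ρ = 7.73e-05 Ω·m, so δρ = 0.0622 × 7.73e-05 = 4.81e-06 Ω·m.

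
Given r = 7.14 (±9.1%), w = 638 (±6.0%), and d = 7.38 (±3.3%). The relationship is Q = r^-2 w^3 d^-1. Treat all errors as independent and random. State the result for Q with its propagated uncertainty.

(6.90 ± 1.78) × 10^5

For a monomial Q ∝ r^-2, w^3, d^-1, fractional errors add in quadrature:
  (-2·δr/r)² = (-2×0.0910)² = 0.0331;  (3·δw/w)² = (3×0.0600)² = 0.0324;  (-1·δd/d)² = (-1×0.0330)² = 0.00109
δQ/Q = √(0.0666) = 0.258
Q = 6.9e+05, so δQ = 0.258 × 6.9e+05 = 1.78e+05.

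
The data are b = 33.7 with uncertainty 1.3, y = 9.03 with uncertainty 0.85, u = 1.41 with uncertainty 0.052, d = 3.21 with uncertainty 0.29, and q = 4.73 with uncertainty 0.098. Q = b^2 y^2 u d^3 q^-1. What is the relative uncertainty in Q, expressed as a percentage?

34.2%

Relative error in a monomial: (δQ/Q)² = Σ (nᵢ · δxᵢ/xᵢ)².
  (2·δb/b)² = (2×0.0386)² = 0.00595;  (2·δy/y)² = (2×0.0941)² = 0.0354;  (1·δu/u)² = (1×0.0369)² = 0.00136;  (3·δd/d)² = (3×0.0903)² = 0.0735;  (-1·δq/q)² = (-1×0.0207)² = 0.000429
δQ/Q = √(0.117) = 0.342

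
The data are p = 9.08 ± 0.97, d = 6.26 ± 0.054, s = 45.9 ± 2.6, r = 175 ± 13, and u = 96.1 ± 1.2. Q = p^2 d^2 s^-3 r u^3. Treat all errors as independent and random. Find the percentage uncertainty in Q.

Each factor contributes (exponent × relative error)² to (δQ/Q)²:
  (2·δp/p)² = (2×0.107)² = 0.0456;  (2·δd/d)² = (2×0.00863)² = 0.000298;  (-3·δs/s)² = (-3×0.0566)² = 0.0289;  (1·δr/r)² = (1×0.0743)² = 0.00552;  (3·δu/u)² = (3×0.0125)² = 0.00140
δQ/Q = √(0.0817) = 0.286

28.6%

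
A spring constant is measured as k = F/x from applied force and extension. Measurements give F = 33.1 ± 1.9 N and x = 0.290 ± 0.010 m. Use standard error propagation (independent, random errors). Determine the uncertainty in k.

Relative error in a monomial: (δk/k)² = Σ (nᵢ · δxᵢ/xᵢ)².
  (1·δF/F)² = (1×0.0574)² = 0.00329;  (-1·δx/x)² = (-1×0.0345)² = 0.00119
δk/k = √(0.00448) = 0.0670
k = 114 N/m, so δk = 0.0670 × 114 = 7.64 N/m.

7.64 N/m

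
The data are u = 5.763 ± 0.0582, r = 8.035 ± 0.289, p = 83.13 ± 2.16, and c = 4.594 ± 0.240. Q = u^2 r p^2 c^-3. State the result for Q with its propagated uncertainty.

Each factor contributes (exponent × relative error)² to (δQ/Q)²:
  (2·δu/u)² = (2×0.0101)² = 0.000408;  (1·δr/r)² = (1×0.0360)² = 0.00129;  (2·δp/p)² = (2×0.0260)² = 0.00270;  (-3·δc/c)² = (-3×0.0522)² = 0.0246
δQ/Q = √(0.0290) = 0.170
Q = 19020, so δQ = 0.170 × 19020 = 3240.

19020 ± 3240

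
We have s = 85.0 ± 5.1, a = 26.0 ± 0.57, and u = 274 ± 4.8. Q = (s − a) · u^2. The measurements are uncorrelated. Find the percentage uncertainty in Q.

Let w = s − a = 59.0. δw = √(δs² + δa²) = √(26.0 + 0.325) = 5.13, so δw/w = 0.0870.
Q is then a monomial in w, u:
δQ/Q = √((δw/w)² + (2·δu/u)²) = √(0.00757 + 0.00123) = 0.0938

9.38%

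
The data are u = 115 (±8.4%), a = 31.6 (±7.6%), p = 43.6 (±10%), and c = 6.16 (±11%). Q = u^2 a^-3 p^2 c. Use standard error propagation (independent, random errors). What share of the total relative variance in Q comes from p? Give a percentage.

30.2%

(δQ/Q)² = (2·δu/u)² + (-3·δa/a)² + (2·δp/p)² + (1·δc/c)²
  u term: (2×0.0840)² = 0.0282
  a term: (-3×0.0760)² = 0.0520
  p term: (2×0.100)² = 0.0400
  c term: (1×0.110)² = 0.0121
Total = 0.132. Share from p = 0.0400/0.132 = 0.302.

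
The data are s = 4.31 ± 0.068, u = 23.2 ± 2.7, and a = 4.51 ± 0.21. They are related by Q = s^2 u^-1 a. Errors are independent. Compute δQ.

0.467

Each factor contributes (exponent × relative error)² to (δQ/Q)²:
  (2·δs/s)² = (2×0.0158)² = 0.000996;  (-1·δu/u)² = (-1×0.116)² = 0.0135;  (1·δa/a)² = (1×0.0466)² = 0.00217
δQ/Q = √(0.0167) = 0.129
Q = 3.61, so δQ = 0.129 × 3.61 = 0.467.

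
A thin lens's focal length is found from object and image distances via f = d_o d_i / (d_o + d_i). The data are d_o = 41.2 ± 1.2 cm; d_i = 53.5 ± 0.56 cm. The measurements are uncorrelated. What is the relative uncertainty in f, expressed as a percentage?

1.71%

∂f/∂d_o = (d_i/(d_o+d_i))² = 0.319;  ∂f/∂d_i = (d_o/(d_o+d_i))² = 0.189
δf = √((∂f/∂d_o · δd_o)² + (∂f/∂d_i · δd_i)²) = √(0.147 + 0.0112) = 0.397 cm
f = 23.3 cm, so δf/f = 0.397/23.3 = 0.0171.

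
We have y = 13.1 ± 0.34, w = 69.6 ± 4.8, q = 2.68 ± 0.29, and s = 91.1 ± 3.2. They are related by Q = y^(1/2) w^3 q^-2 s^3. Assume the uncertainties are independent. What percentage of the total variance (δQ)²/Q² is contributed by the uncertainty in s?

(δQ/Q)² = (½·δy/y)² + (3·δw/w)² + (-2·δq/q)² + (3·δs/s)²
  y term: (0.5×0.0260)² = 0.000168
  w term: (3×0.0690)² = 0.0428
  q term: (-2×0.108)² = 0.0468
  s term: (3×0.0351)² = 0.0111
Total = 0.101. Share from s = 0.0111/0.101 = 0.110.

11.0%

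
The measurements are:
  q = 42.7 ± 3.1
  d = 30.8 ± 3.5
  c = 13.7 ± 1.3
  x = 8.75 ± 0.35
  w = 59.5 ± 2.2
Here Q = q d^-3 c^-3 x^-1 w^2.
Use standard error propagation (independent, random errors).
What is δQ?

Products/powers → add relative errors in quadrature, weighted by exponent:
  (1·δq/q)² = (1×0.0726)² = 0.00527;  (-3·δd/d)² = (-3×0.114)² = 0.116;  (-3·δc/c)² = (-3×0.0949)² = 0.0810;  (-1·δx/x)² = (-1×0.0400)² = 0.00160;  (2·δw/w)² = (2×0.0370)² = 0.00547
δQ/Q = √(0.210) = 0.458
Q = 0.000230, so δQ = 0.458 × 0.000230 = 0.000105.

0.000105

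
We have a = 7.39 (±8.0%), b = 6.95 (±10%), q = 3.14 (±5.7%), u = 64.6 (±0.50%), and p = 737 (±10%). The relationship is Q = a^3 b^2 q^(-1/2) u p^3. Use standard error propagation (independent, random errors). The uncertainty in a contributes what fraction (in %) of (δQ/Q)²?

(δQ/Q)² = (3·δa/a)² + (2·δb/b)² + (−½·δq/q)² + (1·δu/u)² + (3·δp/p)²
  a term: (3×0.0800)² = 0.0576
  b term: (2×0.100)² = 0.0400
  q term: (-0.5×0.0570)² = 0.000812
  u term: (1×0.00500)² = 2.5e-05
  p term: (3×0.100)² = 0.0900
Total = 0.188. Share from a = 0.0576/0.188 = 0.306.

30.6%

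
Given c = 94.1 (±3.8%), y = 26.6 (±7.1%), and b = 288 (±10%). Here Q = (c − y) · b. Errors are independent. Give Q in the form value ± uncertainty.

Let u = c − y = 67.5. δu = √(δc² + δy²) = √(12.8 + 3.57) = 4.04, so δu/u = 0.0599.
Q is then a monomial in u, b:
δQ/Q = √((δu/u)² + (1·δb/b)²) = √(0.00359 + 0.0100) = 0.117
Q = 19400, so δQ = 0.117 × 19400 = 2270.

19400 ± 2270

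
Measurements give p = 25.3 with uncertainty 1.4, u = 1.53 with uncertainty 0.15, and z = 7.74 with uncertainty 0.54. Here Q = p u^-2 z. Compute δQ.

Products/powers → add relative errors in quadrature, weighted by exponent:
  (1·δp/p)² = (1×0.0553)² = 0.00306;  (-2·δu/u)² = (-2×0.0980)² = 0.0384;  (1·δz/z)² = (1×0.0698)² = 0.00487
δQ/Q = √(0.0464) = 0.215
Q = 83.7, so δQ = 0.215 × 83.7 = 18.0.

18.0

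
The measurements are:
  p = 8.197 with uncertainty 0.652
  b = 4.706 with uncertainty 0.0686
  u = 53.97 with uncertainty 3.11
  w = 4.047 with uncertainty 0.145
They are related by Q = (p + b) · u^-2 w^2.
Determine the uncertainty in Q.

0.0105

Let h = p + b = 12.90. δh = √(δp² + δb²) = √(0.425 + 0.00471) = 0.656, so δh/h = 0.0508.
Q is then a monomial in h, u, w:
δQ/Q = √((δh/h)² + (-2·δu/u)² + (2·δw/w)²) = √(0.00258 + 0.0133 + 0.00513) = 0.145
Q = 0.07255, so δQ = 0.145 × 0.07255 = 0.0105.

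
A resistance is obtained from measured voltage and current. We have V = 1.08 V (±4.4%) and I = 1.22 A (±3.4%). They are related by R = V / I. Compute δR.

Relative error in a monomial: (δR/R)² = Σ (nᵢ · δxᵢ/xᵢ)².
  (1·δV/V)² = (1×0.0440)² = 0.00194;  (-1·δI/I)² = (-1×0.0340)² = 0.00116
δR/R = √(0.00309) = 0.0556
R = 0.885 Ω, so δR = 0.0556 × 0.885 = 0.0492 Ω.

0.0492 Ω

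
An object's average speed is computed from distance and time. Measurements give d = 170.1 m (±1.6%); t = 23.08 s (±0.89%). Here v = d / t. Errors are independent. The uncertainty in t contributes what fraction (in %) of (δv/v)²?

(δv/v)² = (1·δd/d)² + (-1·δt/t)²
  d term: (1×0.0160)² = 0.000256
  t term: (-1×0.00890)² = 7.92e-05
Total = 0.000335. Share from t = 7.92e-05/0.000335 = 0.236.

23.6%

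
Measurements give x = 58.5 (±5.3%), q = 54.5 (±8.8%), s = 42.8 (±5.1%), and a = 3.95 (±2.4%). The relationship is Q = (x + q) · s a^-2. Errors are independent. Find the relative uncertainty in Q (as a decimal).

Let u = x + q = 113. δu = √(δx² + δq²) = √(9.61 + 23.0) = 5.71, so δu/u = 0.0505.
Q is then a monomial in u, s, a:
δQ/Q = √((δu/u)² + (1·δs/s)² + (-2·δa/a)²) = √(0.00255 + 0.00260 + 0.00230) = 0.0864

0.0864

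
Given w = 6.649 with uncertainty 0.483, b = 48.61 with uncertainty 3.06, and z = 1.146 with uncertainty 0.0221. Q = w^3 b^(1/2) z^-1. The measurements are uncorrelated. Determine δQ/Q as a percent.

Q is a product of powers, so relative uncertainties combine in quadrature:
  (3·δw/w)² = (3×0.0726)² = 0.0475;  (½·δb/b)² = (0.5×0.0630)² = 0.000991;  (-1·δz/z)² = (-1×0.0193)² = 0.000372
δQ/Q = √(0.0489) = 0.221

22.1%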